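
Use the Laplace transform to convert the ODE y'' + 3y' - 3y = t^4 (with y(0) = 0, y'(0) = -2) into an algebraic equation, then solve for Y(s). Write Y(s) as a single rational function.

Take the Laplace transform of both sides.
Using L{y''} = s^2 Y - s·y(0) - y'(0) and L{y'} = sY - y(0), with y(0) = 0, y'(0) = -2, the left side becomes (s^2 + 3*s - 3)Y - (-2).
The right side is L{t^4} = 24/s^5.
So (s^2 + 3*s - 3)Y = 24/s^5 + (-2).
Divide through and combine into a single rational function.

Y(s) = (-2*s^5 + 24)/(s^7 + 3*s^6 - 3*s^5)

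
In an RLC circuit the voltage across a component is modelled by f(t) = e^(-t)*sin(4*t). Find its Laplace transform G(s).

L{sin(4t)} = 4/(s^2 + 16).
By the first shifting theorem, multiplying by e^(-t) replaces s with s + 1.

G(s) = 4/((s + 1)^2 + 16)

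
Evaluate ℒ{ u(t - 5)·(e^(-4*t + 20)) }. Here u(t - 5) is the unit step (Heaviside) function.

By the second shifting theorem, L{u(t - c)·g(t - c)} = e^(-cs)·G(s) with c = 5 and G(s) = L{g(t)}.
L{e^(-4t)} = 1/(s + 4).

exp(-5*s)/(s + 4)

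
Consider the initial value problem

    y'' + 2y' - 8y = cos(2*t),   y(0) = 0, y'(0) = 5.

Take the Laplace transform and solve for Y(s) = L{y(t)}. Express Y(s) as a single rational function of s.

Apply the Laplace transform to the equation.
With L{y''} = s^2 Y - s·y(0) - y'(0) and L{y'} = sY - y(0), with y(0) = 0, y'(0) = 5: the LHS transforms to (s^2 + 2*s - 8)Y - (5).
The right side is L{cos(2*t)} = s/(s^2 + 4).
So (s^2 + 2*s - 8)Y = s/(s^2 + 4) + (5).
Divide through and combine into a single rational function.

Y(s) = (5*s^2 + s + 20)/(s^4 + 2*s^3 - 4*s^2 + 8*s - 32)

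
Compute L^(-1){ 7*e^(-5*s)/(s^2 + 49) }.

The factor e^(-5s) signals a time shift by c = 5 (second shifting theorem).
L{sin(7t)} = 7/(s^2 + 49), so L^-1{7/(s^2 + 49)} = sin(7*t).
Hence the inverse is u(t - 5) times that function evaluated at t - 5.

Heaviside(t - 5)*(sin(7*t - 35))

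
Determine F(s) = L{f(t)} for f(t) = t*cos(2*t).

L{cos(2t)} = s/(s^2 + 4).
Then apply L{t·g(t)} = -d/ds[G(s)] with G(s) = s/(s^2 + 4):
differentiating 1 time and applying the sign gives (s - 2)*(s + 2)/(s^2 + 4)^2.

F(s) = (s - 2)*(s + 2)/(s^2 + 4)^2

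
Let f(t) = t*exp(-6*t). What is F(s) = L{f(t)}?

L{e^(-6t)} = 1/(s + 6).
Then apply L{t·g(t)} = -d/ds[G(s)] with G(s) = 1/(s + 6):
differentiating 1 time and applying the sign gives (s + 6)^(-2).

F(s) = (s + 6)^(-2)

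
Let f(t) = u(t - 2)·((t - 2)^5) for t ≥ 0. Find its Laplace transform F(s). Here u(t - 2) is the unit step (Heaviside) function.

F(s) = 120*exp(-2*s)/s^6

By the second shifting theorem, L{u(t - c)·g(t - c)} = e^(-cs)·G(s) with c = 2 and G(s) = L{g(t)}.
L{t^5} = 5!/s^6 = 120/s^6.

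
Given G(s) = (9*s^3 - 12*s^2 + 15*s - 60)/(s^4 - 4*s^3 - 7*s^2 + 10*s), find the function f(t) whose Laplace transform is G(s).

Factor the denominator: s^4 - 4*s^3 - 7*s^2 + 10*s = s*(s - 5)*(s - 1)*(s + 2).
Partial fraction decomposition gives [6/(s - 5)] + [4/(s - 1)] + [5/(s + 2)] + [-6/s].
Invert each term: 6/(s - 5) ↔ 6e^(5t); 4/(s - 1) ↔ 4e^(t); 5/(s + 2) ↔ 5e^(-2t); -6/(s - 0) ↔ -6e^(0t).

f(t) = 6*exp(5*t) + 4*exp(t) - 6 + 5*exp(-2*t)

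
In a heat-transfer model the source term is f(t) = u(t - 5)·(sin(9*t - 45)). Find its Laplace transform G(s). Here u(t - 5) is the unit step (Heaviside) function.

By the second shifting theorem, L{u(t - c)·g(t - c)} = e^(-cs)·H(s) with c = 5 and H(s) = L{g(t)}.
L{sin(9t)} = 9/(s^2 + 81).

G(s) = 9*exp(-5*s)/(s^2 + 81)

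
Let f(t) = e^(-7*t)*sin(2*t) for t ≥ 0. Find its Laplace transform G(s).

G(s) = 2/((s + 7)^2 + 4)

L{sin(2t)} = 2/(s^2 + 4).
By the first shifting theorem, multiplying by e^(-7t) replaces s with s + 7.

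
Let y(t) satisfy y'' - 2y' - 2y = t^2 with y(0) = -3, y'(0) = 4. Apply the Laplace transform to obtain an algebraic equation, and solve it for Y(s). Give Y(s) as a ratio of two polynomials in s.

Apply the Laplace transform to the equation.
The derivative rules (L{y''} = s^2 Y - s·y(0) - y'(0) and L{y'} = sY - y(0), with y(0) = -3, y'(0) = 4) turn the left side into (s^2 - 2*s - 2)Y - (-3*s + 10).
The right side is L{t^2} = 2/s^3.
So (s^2 - 2*s - 2)Y = 2/s^3 + (-3*s + 10).
Solve for Y(s) and write it as one ratio of polynomials.

Y(s) = (-3*s^4 + 10*s^3 + 2)/(s^5 - 2*s^4 - 2*s^3)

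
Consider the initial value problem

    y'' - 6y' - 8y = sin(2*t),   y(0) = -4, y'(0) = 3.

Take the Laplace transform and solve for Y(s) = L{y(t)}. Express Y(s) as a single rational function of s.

Transform both sides with L{·}.
Using L{y''} = s^2 Y - s·y(0) - y'(0) and L{y'} = sY - y(0), with y(0) = -4, y'(0) = 3, the left side becomes (s^2 - 6*s - 8)Y - (-4*s + 27).
The right side is L{sin(2*t)} = 2/(s^2 + 4).
So (s^2 - 6*s - 8)Y = 2/(s^2 + 4) + (-4*s + 27).
Isolate Y and clear denominators.

Y(s) = (-4*s^3 + 27*s^2 - 16*s + 110)/(s^4 - 6*s^3 - 4*s^2 - 24*s - 32)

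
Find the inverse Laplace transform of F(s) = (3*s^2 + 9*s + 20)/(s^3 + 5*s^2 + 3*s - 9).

-5*t*exp(-3*t) + 2*exp(t) + exp(-3*t)

Factor the denominator: s^3 + 5*s^2 + 3*s - 9 = (s - 1)*(s + 3)^2.
Partial fraction decomposition gives [1/(s + 3)] + [-5/(s + 3)^2] + [2/(s - 1)].
Invert each term: 1/(s + 3) ↔ e^(-3t); -5/(s + 3)^2 ↔ -5t·e^(-3t); 2/(s - 1) ↔ 2e^(t).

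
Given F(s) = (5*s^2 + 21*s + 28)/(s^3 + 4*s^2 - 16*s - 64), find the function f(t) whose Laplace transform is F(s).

f(t) = -3*t*exp(-4*t) + 3*exp(4*t) + 2*exp(-4*t)

Factor the denominator: s^3 + 4*s^2 - 16*s - 64 = (s - 4)*(s + 4)^2.
Partial fraction decomposition gives [2/(s + 4)] + [-3/(s + 4)^2] + [3/(s - 4)].
Invert each term: 2/(s + 4) ↔ 2e^(-4t); -3/(s + 4)^2 ↔ -3t·e^(-4t); 3/(s - 4) ↔ 3e^(4t).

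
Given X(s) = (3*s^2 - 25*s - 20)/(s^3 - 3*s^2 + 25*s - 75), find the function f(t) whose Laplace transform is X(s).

f(t) = -2*exp(3*t) - 2*sin(5*t) + 5*cos(5*t)

Factor the denominator: s^3 - 3*s^2 + 25*s - 75 = (s - 3)*(s^2 + 25).
Partial fraction decomposition gives [-2/(s - 3)] + [5*s/(s^2 + 25)] + [-10/(s^2 + 25)].
Invert each term: -2/(s - 3) ↔ -2e^(3t); 5·s/(s^2 + 25) ↔ 5cos(5t); -2·5/(s^2 + 25) ↔ -2sin(5t).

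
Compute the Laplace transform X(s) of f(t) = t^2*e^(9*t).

X(s) = 2/(s - 9)^3

L{e^(9t)} = 1/(s - 9).
Then apply L{t^2·g(t)} = (-1)^2 d^2/ds^2[G(s)] with G(s) = 1/(s - 9):
differentiating 2 times and applying the sign gives 2/(s - 9)^3.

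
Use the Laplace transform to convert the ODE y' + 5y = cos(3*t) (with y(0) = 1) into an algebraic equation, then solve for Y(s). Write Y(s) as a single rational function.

Y(s) = (s^2 + s + 9)/(s^3 + 5*s^2 + 9*s + 45)

Take the Laplace transform of both sides.
Using L{y'} = sY - y(0) = sY - 1, the left side becomes (s + 5)Y - (1).
The right side is L{cos(3*t)} = s/(s^2 + 9).
So (s + 5)Y = s/(s^2 + 9) + (1).
Solve for Y(s) and write it as one ratio of polynomials.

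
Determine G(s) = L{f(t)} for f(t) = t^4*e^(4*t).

L{t^4} = 4!/s^5 = 24/s^5.
By the first shifting theorem, multiplying by e^(4t) replaces s with s - 4.

G(s) = 24/(s - 4)^5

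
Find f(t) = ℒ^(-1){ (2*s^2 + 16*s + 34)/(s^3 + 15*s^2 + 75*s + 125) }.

f(t) = 2*t^2*exp(-5*t) - 4*t*exp(-5*t) + 2*exp(-5*t)

Factor the denominator: s^3 + 15*s^2 + 75*s + 125 = (s + 5)^3.
Partial fraction decomposition gives [2/(s + 5)] + [-4/(s + 5)^2] + [4/(s + 5)^3].
Invert each term: 2/(s + 5) ↔ 2e^(-5t); -4/(s + 5)^2 ↔ -4t·e^(-5t); 4/(s + 5)^3 ↔ (2)t^2·e^(-5t).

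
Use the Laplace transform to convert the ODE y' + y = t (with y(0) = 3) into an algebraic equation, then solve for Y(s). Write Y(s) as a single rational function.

Take the Laplace transform of both sides.
The derivative rules (L{y'} = sY - y(0) = sY - 3) turn the left side into (s + 1)Y - (3).
The right side is L{t} = s^(-2).
So (s + 1)Y = s^(-2) + (3).
Divide through and combine into a single rational function.

Y(s) = (3*s^2 + 1)/(s^3 + s^2)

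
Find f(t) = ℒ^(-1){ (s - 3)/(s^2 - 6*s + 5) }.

Rewrite the denominator: s^2 - 6*s + 5 = (s - 3)^2 - 4.
The form in (s - 3) signals a first-shifting-theorem factor e^(3t).
Since L{cosh(2t)} = s/(s^2 - 4), the inverse is e^(3*t)*cosh(2*t).

f(t) = exp(3*t)*cosh(2*t)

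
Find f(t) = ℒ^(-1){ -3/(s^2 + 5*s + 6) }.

Factor the denominator: s^2 + 5*s + 6 = (s + 2)*(s + 3).
Partial fraction decomposition gives [3/(s + 3)] + [-3/(s + 2)].
Invert each term: 3/(s + 3) ↔ 3e^(-3t); -3/(s + 2) ↔ -3e^(-2t).

f(t) = -3*exp(-2*t) + 3*exp(-3*t)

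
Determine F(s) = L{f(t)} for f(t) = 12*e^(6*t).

F(s) = 12/(s - 6)

L{12} = 12/s.
By the first shifting theorem, multiplying by e^(6t) replaces s with s - 6.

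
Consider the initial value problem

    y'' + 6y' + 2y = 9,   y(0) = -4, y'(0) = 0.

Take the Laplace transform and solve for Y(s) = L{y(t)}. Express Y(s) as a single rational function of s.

Transform both sides with L{·}.
The derivative rules (L{y''} = s^2 Y - s·y(0) - y'(0) and L{y'} = sY - y(0), with y(0) = -4, y'(0) = 0) turn the left side into (s^2 + 6*s + 2)Y - (-4*s - 24).
The right side is L{9} = 9/s.
So (s^2 + 6*s + 2)Y = 9/s + (-4*s - 24).
Divide through and combine into a single rational function.

Y(s) = (-4*s^2 - 24*s + 9)/(s^3 + 6*s^2 + 2*s)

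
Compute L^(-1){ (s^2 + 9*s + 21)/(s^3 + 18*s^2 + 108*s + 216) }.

3*t^2*exp(-6*t)/2 - 3*t*exp(-6*t) + exp(-6*t)

Factor the denominator: s^3 + 18*s^2 + 108*s + 216 = (s + 6)^3.
Partial fraction decomposition gives [1/(s + 6)] + [-3/(s + 6)^2] + [3/(s + 6)^3].
Invert each term: 1/(s + 6) ↔ e^(-6t); -3/(s + 6)^2 ↔ -3t·e^(-6t); 3/(s + 6)^3 ↔ (3/2)t^2·e^(-6t).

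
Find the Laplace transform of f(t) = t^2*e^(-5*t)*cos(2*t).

2*(s + 5)*(s^2 + 10*s + 13)/(s^2 + 10*s + 29)^3

L{cos(2t)} = s/(s^2 + 4).
Multiplying by e^(-5t) shifts s → s + 5, so L{e^(-5*t)*cos(2*t)} = (s + 5)/((s + 5)^2 + 4).
Then apply L{t^2·g(t)} = (-1)^2 d^2/ds^2[H(s)] with H(s) = (s + 5)/((s + 5)^2 + 4):
differentiating 2 times and applying the sign gives 2*(s + 5)*(s^2 + 10*s + 13)/(s^2 + 10*s + 29)^3.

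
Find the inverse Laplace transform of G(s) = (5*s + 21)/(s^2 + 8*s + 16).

Factor the denominator: s^2 + 8*s + 16 = (s + 4)^2.
Partial fraction decomposition gives [5/(s + 4)] + [(s + 4)^(-2)].
Invert each term: 5/(s + 4) ↔ 5e^(-4t); 1/(s + 4)^2 ↔ t·e^(-4t).

t*exp(-4*t) + 5*exp(-4*t)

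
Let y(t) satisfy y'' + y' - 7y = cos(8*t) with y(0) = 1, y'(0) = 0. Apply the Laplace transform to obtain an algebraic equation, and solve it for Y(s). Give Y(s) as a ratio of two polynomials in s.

Y(s) = (s^3 + s^2 + 65*s + 64)/(s^4 + s^3 + 57*s^2 + 64*s - 448)

Apply the Laplace transform to the equation.
Using L{y''} = s^2 Y - s·y(0) - y'(0) and L{y'} = sY - y(0), with y(0) = 1, y'(0) = 0, the left side becomes (s^2 + s - 7)Y - (s + 1).
The right side is L{cos(8*t)} = s/(s^2 + 64).
So (s^2 + s - 7)Y = s/(s^2 + 64) + (s + 1).
Divide through and combine into a single rational function.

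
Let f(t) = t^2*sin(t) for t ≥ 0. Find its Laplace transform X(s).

L{sin(t)} = 1/(s^2 + 1).
Then apply L{t^2·g(t)} = (-1)^2 d^2/ds^2[G(s)] with G(s) = 1/(s^2 + 1):
differentiating 2 times and applying the sign gives 2*(3*s^2 - 1)/(s^2 + 1)^3.

X(s) = 2*(3*s^2 - 1)/(s^2 + 1)^3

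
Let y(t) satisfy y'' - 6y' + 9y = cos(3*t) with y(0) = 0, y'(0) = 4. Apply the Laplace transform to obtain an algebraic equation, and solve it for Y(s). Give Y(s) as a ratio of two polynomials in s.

Y(s) = (4*s^2 + s + 36)/(s^4 - 6*s^3 + 18*s^2 - 54*s + 81)

Laplace-transform each side.
The derivative rules (L{y''} = s^2 Y - s·y(0) - y'(0) and L{y'} = sY - y(0), with y(0) = 0, y'(0) = 4) turn the left side into (s^2 - 6*s + 9)Y - (4).
The right side is L{cos(3*t)} = s/(s^2 + 9).
So (s^2 - 6*s + 9)Y = s/(s^2 + 9) + (4).
Isolate Y and clear denominators.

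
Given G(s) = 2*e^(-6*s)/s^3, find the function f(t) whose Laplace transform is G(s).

The factor e^(-6s) signals a time shift by c = 6 (second shifting theorem).
L{t^2} = 2!/s^3 = 2/s^3, so L^-1{2/s^3} = t^2.
Hence the inverse is u(t - 6) times that function evaluated at t - 6.

f(t) = Heaviside(t - 6)*((t - 6)^2)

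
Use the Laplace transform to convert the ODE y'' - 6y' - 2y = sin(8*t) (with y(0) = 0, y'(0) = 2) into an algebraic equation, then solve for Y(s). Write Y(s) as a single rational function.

Y(s) = (2*s^2 + 136)/(s^4 - 6*s^3 + 62*s^2 - 384*s - 128)

Take the Laplace transform of both sides.
With L{y''} = s^2 Y - s·y(0) - y'(0) and L{y'} = sY - y(0), with y(0) = 0, y'(0) = 2: the LHS transforms to (s^2 - 6*s - 2)Y - (2).
The right side is L{sin(8*t)} = 8/(s^2 + 64).
So (s^2 - 6*s - 2)Y = 8/(s^2 + 64) + (2).
Divide through and combine into a single rational function.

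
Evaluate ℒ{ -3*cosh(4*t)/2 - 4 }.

-3*s/(2*(s^2 - 16)) - 4/s

Apply the Laplace transform termwise.
(-3/2)·[L{cosh(4t)} = s/(s^2 - 16)]; L{-4} = -4/s.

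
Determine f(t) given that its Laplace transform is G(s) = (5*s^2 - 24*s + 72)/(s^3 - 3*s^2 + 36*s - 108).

Factor the denominator: s^3 - 3*s^2 + 36*s - 108 = (s - 3)*(s^2 + 36).
Partial fraction decomposition gives [1/(s - 3)] + [4*s/(s^2 + 36)] + [-12/(s^2 + 36)].
Invert each term: 1/(s - 3) ↔ e^(3t); 4·s/(s^2 + 36) ↔ 4cos(6t); -2·6/(s^2 + 36) ↔ -2sin(6t).

f(t) = exp(3*t) - 2*sin(6*t) + 4*cos(6*t)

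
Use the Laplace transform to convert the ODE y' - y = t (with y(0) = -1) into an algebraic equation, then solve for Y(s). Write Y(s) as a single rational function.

Take the Laplace transform of both sides.
With L{y'} = sY - y(0) = sY - (-1): the LHS transforms to (s - 1)Y - (-1).
The right side is L{t} = s^(-2).
So (s - 1)Y = s^(-2) + (-1).
Isolate Y and clear denominators.

Y(s) = (-s - 1)/s^2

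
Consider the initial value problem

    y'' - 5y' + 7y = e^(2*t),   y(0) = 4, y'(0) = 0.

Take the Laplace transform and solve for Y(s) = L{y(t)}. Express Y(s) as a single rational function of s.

Transform both sides with L{·}.
With L{y''} = s^2 Y - s·y(0) - y'(0) and L{y'} = sY - y(0), with y(0) = 4, y'(0) = 0: the LHS transforms to (s^2 - 5*s + 7)Y - (4*s - 20).
The right side is L{e^(2*t)} = 1/(s - 2).
So (s^2 - 5*s + 7)Y = 1/(s - 2) + (4*s - 20).
Divide through and combine into a single rational function.

Y(s) = (4*s^2 - 28*s + 41)/(s^3 - 7*s^2 + 17*s - 14)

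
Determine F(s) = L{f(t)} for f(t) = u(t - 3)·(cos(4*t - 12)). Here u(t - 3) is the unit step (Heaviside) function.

F(s) = s*exp(-3*s)/(s^2 + 16)

By the second shifting theorem, L{u(t - c)·g(t - c)} = e^(-cs)·G(s) with c = 3 and G(s) = L{g(t)}.
L{cos(4t)} = s/(s^2 + 16).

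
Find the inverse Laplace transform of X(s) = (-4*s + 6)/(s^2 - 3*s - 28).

-2*exp(7*t) - 2*exp(-4*t)

Factor the denominator: s^2 - 3*s - 28 = (s - 7)*(s + 4).
Partial fraction decomposition gives [-2/(s - 7)] + [-2/(s + 4)].
Invert each term: -2/(s - 7) ↔ -2e^(7t); -2/(s + 4) ↔ -2e^(-4t).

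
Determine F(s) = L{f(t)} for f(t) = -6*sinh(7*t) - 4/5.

By linearity of the Laplace transform, transform each term separately.
L{-4/5} = (-4/5)/s; (-6)·[L{sinh(7t)} = 7/(s^2 - 49)].

F(s) = -42/(s^2 - 49) - 4/(5*s)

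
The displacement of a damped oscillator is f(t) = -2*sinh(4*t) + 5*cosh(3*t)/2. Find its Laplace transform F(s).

The transform is linear, so treat each term independently.
(5/2)·[L{cosh(3t)} = s/(s^2 - 9)]; (-2)·[L{sinh(4t)} = 4/(s^2 - 16)].

F(s) = 5*s/(2*(s^2 - 9)) - 8/(s^2 - 16)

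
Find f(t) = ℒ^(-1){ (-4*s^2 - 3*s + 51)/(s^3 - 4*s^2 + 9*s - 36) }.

Factor the denominator: s^3 - 4*s^2 + 9*s - 36 = (s - 4)*(s^2 + 9).
Partial fraction decomposition gives [-1/(s - 4)] + [-3*s/(s^2 + 9)] + [-15/(s^2 + 9)].
Invert each term: -1/(s - 4) ↔ -e^(4t); -3·s/(s^2 + 9) ↔ -3cos(3t); -5·3/(s^2 + 9) ↔ -5sin(3t).

f(t) = -exp(4*t) - 5*sin(3*t) - 3*cos(3*t)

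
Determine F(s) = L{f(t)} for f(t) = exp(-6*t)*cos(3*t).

F(s) = (s + 6)/((s + 6)^2 + 9)

L{cos(3t)} = s/(s^2 + 9).
By the first shifting theorem, multiplying by e^(-6t) replaces s with s + 6.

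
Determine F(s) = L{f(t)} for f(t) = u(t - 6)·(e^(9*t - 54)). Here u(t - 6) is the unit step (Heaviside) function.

F(s) = exp(-6*s)/(s - 9)

By the second shifting theorem, L{u(t - c)·g(t - c)} = e^(-cs)·G(s) with c = 6 and G(s) = L{g(t)}.
L{e^(9t)} = 1/(s - 9).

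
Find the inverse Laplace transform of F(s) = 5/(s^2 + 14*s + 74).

Rewrite the denominator: s^2 + 14*s + 74 = (s + 7)^2 + 25.
The form in (s + 7) signals a first-shifting-theorem factor e^(-7t).
Since L{sin(5t)} = 5/(s^2 + 25), the inverse is exp(-7*t)*sin(5*t).

exp(-7*t)*sin(5*t)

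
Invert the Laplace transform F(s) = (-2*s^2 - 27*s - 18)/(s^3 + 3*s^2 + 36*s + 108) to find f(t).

f(t) = -3*sin(6*t) - 3*cos(6*t) + exp(-3*t)

Factor the denominator: s^3 + 3*s^2 + 36*s + 108 = (s + 3)*(s^2 + 36).
Partial fraction decomposition gives [1/(s + 3)] + [-3*s/(s^2 + 36)] + [-18/(s^2 + 36)].
Invert each term: 1/(s + 3) ↔ e^(-3t); -3·s/(s^2 + 36) ↔ -3cos(6t); -3·6/(s^2 + 36) ↔ -3sin(6t).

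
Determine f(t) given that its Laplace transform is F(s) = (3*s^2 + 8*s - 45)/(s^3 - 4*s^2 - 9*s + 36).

Factor the denominator: s^3 - 4*s^2 - 9*s + 36 = (s - 4)*(s - 3)*(s + 3).
Partial fraction decomposition gives [5/(s - 4)] + [-1/(s + 3)] + [-1/(s - 3)].
Invert each term: 5/(s - 4) ↔ 5e^(4t); -1/(s + 3) ↔ -e^(-3t); -1/(s - 3) ↔ -e^(3t).

f(t) = 5*exp(4*t) - exp(3*t) - exp(-3*t)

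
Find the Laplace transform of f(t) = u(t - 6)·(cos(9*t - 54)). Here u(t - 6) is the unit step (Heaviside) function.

s*exp(-6*s)/(s^2 + 81)

By the second shifting theorem, L{u(t - c)·g(t - c)} = e^(-cs)·H(s) with c = 6 and H(s) = L{g(t)}.
L{cos(9t)} = s/(s^2 + 81).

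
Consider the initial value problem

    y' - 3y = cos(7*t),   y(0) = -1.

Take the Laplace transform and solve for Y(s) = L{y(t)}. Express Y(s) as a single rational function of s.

Y(s) = (-s^2 + s - 49)/(s^3 - 3*s^2 + 49*s - 147)

Laplace-transform each side.
Using L{y'} = sY - y(0) = sY - (-1), the left side becomes (s - 3)Y - (-1).
The right side is L{cos(7*t)} = s/(s^2 + 49).
So (s - 3)Y = s/(s^2 + 49) + (-1).
Isolate Y and clear denominators.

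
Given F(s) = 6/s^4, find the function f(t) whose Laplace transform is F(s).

Since L{t^3} = 3!/s^4 = 6/s^4, the inverse is t^3.

f(t) = t^3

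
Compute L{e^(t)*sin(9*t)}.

L{sin(9t)} = 9/(s^2 + 81).
By the first shifting theorem, multiplying by e^(t) replaces s with s - 1.

9/((s - 1)^2 + 81)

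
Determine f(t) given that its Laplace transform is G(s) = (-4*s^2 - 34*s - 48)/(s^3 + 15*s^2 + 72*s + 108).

f(t) = -4*t*exp(-6*t) + 2*exp(-3*t) - 6*exp(-6*t)

Factor the denominator: s^3 + 15*s^2 + 72*s + 108 = (s + 3)*(s + 6)^2.
Partial fraction decomposition gives [-6/(s + 6)] + [-4/(s + 6)^2] + [2/(s + 3)].
Invert each term: -6/(s + 6) ↔ -6e^(-6t); -4/(s + 6)^2 ↔ -4t·e^(-6t); 2/(s + 3) ↔ 2e^(-3t).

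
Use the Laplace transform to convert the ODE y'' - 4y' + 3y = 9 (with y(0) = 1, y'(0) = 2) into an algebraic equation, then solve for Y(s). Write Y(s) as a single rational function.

Y(s) = (s^2 - 2*s + 9)/(s^3 - 4*s^2 + 3*s)

Laplace-transform each side.
With L{y''} = s^2 Y - s·y(0) - y'(0) and L{y'} = sY - y(0), with y(0) = 1, y'(0) = 2: the LHS transforms to (s^2 - 4*s + 3)Y - (s - 2).
The right side is L{9} = 9/s.
So (s^2 - 4*s + 3)Y = 9/s + (s - 2).
Solve for Y(s) and write it as one ratio of polynomials.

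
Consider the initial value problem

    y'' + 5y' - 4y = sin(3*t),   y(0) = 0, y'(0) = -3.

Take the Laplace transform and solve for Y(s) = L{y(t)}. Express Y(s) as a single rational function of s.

Laplace-transform each side.
The derivative rules (L{y''} = s^2 Y - s·y(0) - y'(0) and L{y'} = sY - y(0), with y(0) = 0, y'(0) = -3) turn the left side into (s^2 + 5*s - 4)Y - (-3).
The right side is L{sin(3*t)} = 3/(s^2 + 9).
So (s^2 + 5*s - 4)Y = 3/(s^2 + 9) + (-3).
Isolate Y and clear denominators.

Y(s) = (-3*s^2 - 24)/(s^4 + 5*s^3 + 5*s^2 + 45*s - 36)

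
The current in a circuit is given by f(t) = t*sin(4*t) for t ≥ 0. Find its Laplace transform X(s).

X(s) = 8*s/(s^2 + 16)^2

L{sin(4t)} = 4/(s^2 + 16).
Then apply L{t·g(t)} = -d/ds[G(s)] with G(s) = 4/(s^2 + 16):
differentiating 1 time and applying the sign gives 8*s/(s^2 + 16)^2.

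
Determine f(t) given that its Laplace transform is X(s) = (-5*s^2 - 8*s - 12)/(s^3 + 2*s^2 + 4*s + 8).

Factor the denominator: s^3 + 2*s^2 + 4*s + 8 = (s + 2)*(s^2 + 4).
Partial fraction decomposition gives [-2/(s + 2)] + [-3*s/(s^2 + 4)] + [-2/(s^2 + 4)].
Invert each term: -2/(s + 2) ↔ -2e^(-2t); -3·s/(s^2 + 4) ↔ -3cos(2t); -1·2/(s^2 + 4) ↔ -sin(2t).

f(t) = -sin(2*t) - 3*cos(2*t) - 2*exp(-2*t)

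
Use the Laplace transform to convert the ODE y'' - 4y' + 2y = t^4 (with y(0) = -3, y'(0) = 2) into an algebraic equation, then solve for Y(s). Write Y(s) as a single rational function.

Y(s) = (-3*s^6 + 14*s^5 + 24)/(s^7 - 4*s^6 + 2*s^5)

Apply the Laplace transform to the equation.
The derivative rules (L{y''} = s^2 Y - s·y(0) - y'(0) and L{y'} = sY - y(0), with y(0) = -3, y'(0) = 2) turn the left side into (s^2 - 4*s + 2)Y - (-3*s + 14).
The right side is L{t^4} = 24/s^5.
So (s^2 - 4*s + 2)Y = 24/s^5 + (-3*s + 14).
Solve for Y(s) and write it as one ratio of polynomials.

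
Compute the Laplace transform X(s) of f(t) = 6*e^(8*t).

L{6} = 6/s.
By the first shifting theorem, multiplying by e^(8t) replaces s with s - 8.

X(s) = 6/(s - 8)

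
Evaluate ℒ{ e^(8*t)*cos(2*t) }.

(s - 8)/((s - 8)^2 + 4)

L{cos(2t)} = s/(s^2 + 4).
By the first shifting theorem, multiplying by e^(8t) replaces s with s - 8.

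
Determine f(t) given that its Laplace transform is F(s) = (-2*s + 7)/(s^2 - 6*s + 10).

Complete the square in the denominator: s^2 - 6*s + 10 = (s - 3)^2 + 1^2.
Split the numerator to match: -2*s + 7 = -2·(s - 3) + 1·1.
Invert each term: -2·(s - 3)/((s - 3)^2 + 1) ↔ -2e^(3t)cos(t); 1·1/((s - 3)^2 + 1) ↔ e^(3t)sin(t).

f(t) = exp(3*t)*sin(t) - 2*exp(3*t)*cos(t)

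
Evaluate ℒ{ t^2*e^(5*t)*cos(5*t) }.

2*(s - 5)*(s^2 - 10*s - 50)/(s^2 - 10*s + 50)^3

L{cos(5t)} = s/(s^2 + 25).
Multiplying by e^(5t) shifts s → s - 5, so L{e^(5*t)*cos(5*t)} = (s - 5)/((s - 5)^2 + 25).
Then apply L{t^2·g(t)} = (-1)^2 d^2/ds^2[G(s)] with G(s) = (s - 5)/((s - 5)^2 + 25):
differentiating 2 times and applying the sign gives 2*(s - 5)*(s^2 - 10*s - 50)/(s^2 - 10*s + 50)^3.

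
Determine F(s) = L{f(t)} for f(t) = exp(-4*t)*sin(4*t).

F(s) = 4/((s + 4)^2 + 16)

L{sin(4t)} = 4/(s^2 + 16).
By the first shifting theorem, multiplying by e^(-4t) replaces s with s + 4.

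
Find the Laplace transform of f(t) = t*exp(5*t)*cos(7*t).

L{cos(7t)} = s/(s^2 + 49).
Multiplying by e^(5t) shifts s → s - 5, so L{exp(5*t)*cos(7*t)} = (s - 5)/((s - 5)^2 + 49).
Then apply L{t·g(t)} = -d/ds[G(s)] with G(s) = (s - 5)/((s - 5)^2 + 49):
differentiating 1 time and applying the sign gives (s - 12)*(s + 2)/(s^2 - 10*s + 74)^2.

(s - 12)*(s + 2)/(s^2 - 10*s + 74)^2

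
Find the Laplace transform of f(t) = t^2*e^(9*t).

2/(s - 9)^3

L{e^(9t)} = 1/(s - 9).
Then apply L{t^2·g(t)} = (-1)^2 d^2/ds^2[G(s)] with G(s) = 1/(s - 9):
differentiating 2 times and applying the sign gives 2/(s - 9)^3.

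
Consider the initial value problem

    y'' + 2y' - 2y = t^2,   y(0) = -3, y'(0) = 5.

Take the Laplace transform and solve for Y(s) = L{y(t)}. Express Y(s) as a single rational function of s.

Y(s) = (-3*s^4 - s^3 + 2)/(s^5 + 2*s^4 - 2*s^3)

Laplace-transform each side.
The derivative rules (L{y''} = s^2 Y - s·y(0) - y'(0) and L{y'} = sY - y(0), with y(0) = -3, y'(0) = 5) turn the left side into (s^2 + 2*s - 2)Y - (-3*s - 1).
The right side is L{t^2} = 2/s^3.
So (s^2 + 2*s - 2)Y = 2/s^3 + (-3*s - 1).
Isolate Y and clear denominators.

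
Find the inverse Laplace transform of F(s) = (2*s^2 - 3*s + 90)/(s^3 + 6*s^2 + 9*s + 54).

3*sin(3*t) - 2*cos(3*t) + 4*exp(-6*t)

Factor the denominator: s^3 + 6*s^2 + 9*s + 54 = (s + 6)*(s^2 + 9).
Partial fraction decomposition gives [4/(s + 6)] + [-2*s/(s^2 + 9)] + [9/(s^2 + 9)].
Invert each term: 4/(s + 6) ↔ 4e^(-6t); -2·s/(s^2 + 9) ↔ -2cos(3t); 3·3/(s^2 + 9) ↔ 3sin(3t).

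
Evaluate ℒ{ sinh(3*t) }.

3/(s^2 - 9)

L{sinh(3t)} = 3/(s^2 - 9).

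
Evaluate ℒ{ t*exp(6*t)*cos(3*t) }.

(s - 9)*(s - 3)/(s^2 - 12*s + 45)^2

L{cos(3t)} = s/(s^2 + 9).
Multiplying by e^(6t) shifts s → s - 6, so L{exp(6*t)*cos(3*t)} = (s - 6)/((s - 6)^2 + 9).
Then apply L{t·g(t)} = -d/ds[G(s)] with G(s) = (s - 6)/((s - 6)^2 + 9):
differentiating 1 time and applying the sign gives (s - 9)*(s - 3)/(s^2 - 12*s + 45)^2.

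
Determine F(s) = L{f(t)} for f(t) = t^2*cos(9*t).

L{cos(9t)} = s/(s^2 + 81).
Then apply L{t^2·g(t)} = (-1)^2 d^2/ds^2[G(s)] with G(s) = s/(s^2 + 81):
differentiating 2 times and applying the sign gives 2*s*(s^2 - 243)/(s^2 + 81)^3.

F(s) = 2*s*(s^2 - 243)/(s^2 + 81)^3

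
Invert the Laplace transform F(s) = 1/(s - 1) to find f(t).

Since L{e^(t)} = 1/(s - 1), the inverse is e^(t).

f(t) = exp(t)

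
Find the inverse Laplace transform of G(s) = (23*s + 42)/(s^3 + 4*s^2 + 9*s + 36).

5*sin(3*t) + 2*cos(3*t) - 2*exp(-4*t)

Factor the denominator: s^3 + 4*s^2 + 9*s + 36 = (s + 4)*(s^2 + 9).
Partial fraction decomposition gives [-2/(s + 4)] + [2*s/(s^2 + 9)] + [15/(s^2 + 9)].
Invert each term: -2/(s + 4) ↔ -2e^(-4t); 2·s/(s^2 + 9) ↔ 2cos(3t); 5·3/(s^2 + 9) ↔ 5sin(3t).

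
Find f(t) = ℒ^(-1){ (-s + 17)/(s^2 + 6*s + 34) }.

f(t) = 4*exp(-3*t)*sin(5*t) - exp(-3*t)*cos(5*t)

Complete the square in the denominator: s^2 + 6*s + 34 = (s + 3)^2 + 5^2.
Split the numerator to match: -s + 17 = -1·(s + 3) + 4·5.
Invert each term: -1·(s + 3)/((s + 3)^2 + 25) ↔ -e^(-3t)cos(5t); 4·5/((s + 3)^2 + 25) ↔ 4e^(-3t)sin(5t).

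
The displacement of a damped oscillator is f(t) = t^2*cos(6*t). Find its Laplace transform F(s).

L{cos(6t)} = s/(s^2 + 36).
Then apply L{t^2·g(t)} = (-1)^2 d^2/ds^2[G(s)] with G(s) = s/(s^2 + 36):
differentiating 2 times and applying the sign gives 2*s*(s^2 - 108)/(s^2 + 36)^3.

F(s) = 2*s*(s^2 - 108)/(s^2 + 36)^3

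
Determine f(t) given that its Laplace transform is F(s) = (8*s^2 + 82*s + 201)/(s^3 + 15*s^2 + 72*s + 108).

Factor the denominator: s^3 + 15*s^2 + 72*s + 108 = (s + 3)*(s + 6)^2.
Partial fraction decomposition gives [5/(s + 6)] + [(s + 6)^(-2)] + [3/(s + 3)].
Invert each term: 5/(s + 6) ↔ 5e^(-6t); 1/(s + 6)^2 ↔ t·e^(-6t); 3/(s + 3) ↔ 3e^(-3t).

f(t) = t*exp(-6*t) + 3*exp(-3*t) + 5*exp(-6*t)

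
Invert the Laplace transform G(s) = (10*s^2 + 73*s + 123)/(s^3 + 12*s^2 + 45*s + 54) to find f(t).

Factor the denominator: s^3 + 12*s^2 + 45*s + 54 = (s + 3)^2*(s + 6).
Partial fraction decomposition gives [5/(s + 3)] + [-2/(s + 3)^2] + [5/(s + 6)].
Invert each term: 5/(s + 3) ↔ 5e^(-3t); -2/(s + 3)^2 ↔ -2t·e^(-3t); 5/(s + 6) ↔ 5e^(-6t).

f(t) = -2*t*exp(-3*t) + 5*exp(-3*t) + 5*exp(-6*t)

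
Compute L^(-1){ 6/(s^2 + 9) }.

2*sin(3*t)

Since L{sin(3t)} = 3/(s^2 + 9), the inverse is sin(3*t), scaled by 2.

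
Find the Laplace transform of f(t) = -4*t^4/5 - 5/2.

-5/(2*s) - 96/(5*s^5)

By linearity of the Laplace transform, transform each term separately.
L{-5/2} = (-5/2)/s; (-4/5)·[L{t^4} = 4!/s^5 = 24/s^5].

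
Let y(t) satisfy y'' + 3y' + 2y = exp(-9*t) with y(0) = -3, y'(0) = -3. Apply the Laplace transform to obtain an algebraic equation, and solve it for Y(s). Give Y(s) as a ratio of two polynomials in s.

Y(s) = (-3*s^2 - 39*s - 107)/(s^3 + 12*s^2 + 29*s + 18)

Take the Laplace transform of both sides.
The derivative rules (L{y''} = s^2 Y - s·y(0) - y'(0) and L{y'} = sY - y(0), with y(0) = -3, y'(0) = -3) turn the left side into (s^2 + 3*s + 2)Y - (-3*s - 12).
The right side is L{exp(-9*t)} = 1/(s + 9).
So (s^2 + 3*s + 2)Y = 1/(s + 9) + (-3*s - 12).
Solve for Y(s) and write it as one ratio of polynomials.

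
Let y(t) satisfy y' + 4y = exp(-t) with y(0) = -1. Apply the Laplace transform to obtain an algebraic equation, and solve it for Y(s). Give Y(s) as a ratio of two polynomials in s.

Apply the Laplace transform to the equation.
With L{y'} = sY - y(0) = sY - (-1): the LHS transforms to (s + 4)Y - (-1).
The right side is L{exp(-t)} = 1/(s + 1).
So (s + 4)Y = 1/(s + 1) + (-1).
Divide through and combine into a single rational function.

Y(s) = -s/(s^2 + 5*s + 4)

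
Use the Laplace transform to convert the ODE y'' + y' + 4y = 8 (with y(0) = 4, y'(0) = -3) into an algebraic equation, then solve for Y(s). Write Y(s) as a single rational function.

Y(s) = (4*s^2 + s + 8)/(s^3 + s^2 + 4*s)

Laplace-transform each side.
Using L{y''} = s^2 Y - s·y(0) - y'(0) and L{y'} = sY - y(0), with y(0) = 4, y'(0) = -3, the left side becomes (s^2 + s + 4)Y - (4*s + 1).
The right side is L{8} = 8/s.
So (s^2 + s + 4)Y = 8/s + (4*s + 1).
Divide through and combine into a single rational function.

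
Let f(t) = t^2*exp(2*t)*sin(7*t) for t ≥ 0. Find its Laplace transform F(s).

L{sin(7t)} = 7/(s^2 + 49).
Multiplying by e^(2t) shifts s → s - 2, so L{exp(2*t)*sin(7*t)} = 7/((s - 2)^2 + 49).
Then apply L{t^2·g(t)} = (-1)^2 d^2/ds^2[G(s)] with G(s) = 7/((s - 2)^2 + 49):
differentiating 2 times and applying the sign gives 14*(3*s^2 - 12*s - 37)/(s^2 - 4*s + 53)^3.

F(s) = 14*(3*s^2 - 12*s - 37)/(s^2 - 4*s + 53)^3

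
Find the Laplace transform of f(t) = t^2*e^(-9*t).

2/(s + 9)^3

L{e^(-9t)} = 1/(s + 9).
Then apply L{t^2·g(t)} = (-1)^2 d^2/ds^2[G(s)] with G(s) = 1/(s + 9):
differentiating 2 times and applying the sign gives 2/(s + 9)^3.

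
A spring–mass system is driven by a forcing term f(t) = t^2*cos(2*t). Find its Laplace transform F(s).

F(s) = 2*s*(s^2 - 12)/(s^2 + 4)^3

L{cos(2t)} = s/(s^2 + 4).
Then apply L{t^2·g(t)} = (-1)^2 d^2/ds^2[G(s)] with G(s) = s/(s^2 + 4):
differentiating 2 times and applying the sign gives 2*s*(s^2 - 12)/(s^2 + 4)^3.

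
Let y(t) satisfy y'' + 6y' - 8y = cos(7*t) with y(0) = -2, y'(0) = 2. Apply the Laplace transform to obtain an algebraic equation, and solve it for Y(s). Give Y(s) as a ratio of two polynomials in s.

Laplace-transform each side.
Using L{y''} = s^2 Y - s·y(0) - y'(0) and L{y'} = sY - y(0), with y(0) = -2, y'(0) = 2, the left side becomes (s^2 + 6*s - 8)Y - (-2*s - 10).
The right side is L{cos(7*t)} = s/(s^2 + 49).
So (s^2 + 6*s - 8)Y = s/(s^2 + 49) + (-2*s - 10).
Divide through and combine into a single rational function.

Y(s) = (-2*s^3 - 10*s^2 - 97*s - 490)/(s^4 + 6*s^3 + 41*s^2 + 294*s - 392)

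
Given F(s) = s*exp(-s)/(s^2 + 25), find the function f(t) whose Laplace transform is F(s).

f(t) = Heaviside(t - 1)*(cos(5*t - 5))

The factor e^(-s) signals a time shift by c = 1 (second shifting theorem).
L{cos(5t)} = s/(s^2 + 25), so L^-1{s/(s^2 + 25)} = cos(5*t).
Hence the inverse is u(t - 1) times that function evaluated at t - 1.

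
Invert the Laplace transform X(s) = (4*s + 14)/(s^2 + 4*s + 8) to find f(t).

Complete the square in the denominator: s^2 + 4*s + 8 = (s + 2)^2 + 2^2.
Split the numerator to match: 4*s + 14 = 4·(s + 2) + 3·2.
Invert each term: 4·(s + 2)/((s + 2)^2 + 4) ↔ 4e^(-2t)cos(2t); 3·2/((s + 2)^2 + 4) ↔ 3e^(-2t)sin(2t).

f(t) = 3*exp(-2*t)*sin(2*t) + 4*exp(-2*t)*cos(2*t)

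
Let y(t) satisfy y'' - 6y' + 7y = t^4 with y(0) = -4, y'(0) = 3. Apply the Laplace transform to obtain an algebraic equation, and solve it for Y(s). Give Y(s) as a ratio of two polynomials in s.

Y(s) = (-4*s^6 + 27*s^5 + 24)/(s^7 - 6*s^6 + 7*s^5)

Laplace-transform each side.
Using L{y''} = s^2 Y - s·y(0) - y'(0) and L{y'} = sY - y(0), with y(0) = -4, y'(0) = 3, the left side becomes (s^2 - 6*s + 7)Y - (-4*s + 27).
The right side is L{t^4} = 24/s^5.
So (s^2 - 6*s + 7)Y = 24/s^5 + (-4*s + 27).
Isolate Y and clear denominators.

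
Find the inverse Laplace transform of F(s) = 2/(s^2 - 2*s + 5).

Rewrite the denominator: s^2 - 2*s + 5 = (s - 1)^2 + 4.
The form in (s - 1) signals a first-shifting-theorem factor e^(t).
Since L{sin(2t)} = 2/(s^2 + 4), the inverse is exp(t)*sin(2*t).

exp(t)*sin(2*t)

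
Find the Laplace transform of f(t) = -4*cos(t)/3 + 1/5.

-4*s/(3*(s^2 + 1)) + 1/(5*s)

By linearity of the Laplace transform, transform each term separately.
(-4/3)·[L{cos(t)} = s/(s^2 + 1)]; L{1/5} = (1/5)/s.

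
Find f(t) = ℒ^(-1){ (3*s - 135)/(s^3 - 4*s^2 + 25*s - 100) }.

f(t) = -3*exp(4*t) + 3*sin(5*t) + 3*cos(5*t)

Factor the denominator: s^3 - 4*s^2 + 25*s - 100 = (s - 4)*(s^2 + 25).
Partial fraction decomposition gives [-3/(s - 4)] + [3*s/(s^2 + 25)] + [15/(s^2 + 25)].
Invert each term: -3/(s - 4) ↔ -3e^(4t); 3·s/(s^2 + 25) ↔ 3cos(5t); 3·5/(s^2 + 25) ↔ 3sin(5t).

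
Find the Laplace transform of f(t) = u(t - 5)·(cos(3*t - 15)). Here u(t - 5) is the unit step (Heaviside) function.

s*exp(-5*s)/(s^2 + 9)

By the second shifting theorem, L{u(t - c)·g(t - c)} = e^(-cs)·G(s) with c = 5 and G(s) = L{g(t)}.
L{cos(3t)} = s/(s^2 + 9).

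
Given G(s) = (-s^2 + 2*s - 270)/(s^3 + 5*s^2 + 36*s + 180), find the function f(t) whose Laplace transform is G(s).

Factor the denominator: s^3 + 5*s^2 + 36*s + 180 = (s + 5)*(s^2 + 36).
Partial fraction decomposition gives [-5/(s + 5)] + [4*s/(s^2 + 36)] + [-18/(s^2 + 36)].
Invert each term: -5/(s + 5) ↔ -5e^(-5t); 4·s/(s^2 + 36) ↔ 4cos(6t); -3·6/(s^2 + 36) ↔ -3sin(6t).

f(t) = -3*sin(6*t) + 4*cos(6*t) - 5*exp(-5*t)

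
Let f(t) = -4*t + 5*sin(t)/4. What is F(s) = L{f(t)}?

F(s) = 5/(4*(s^2 + 1)) - 4/s^2

The transform is linear, so treat each term independently.
(-4)·[L{t} = 1!/s^2 = 1/s^2]; (5/4)·[L{sin(t)} = 1/(s^2 + 1)].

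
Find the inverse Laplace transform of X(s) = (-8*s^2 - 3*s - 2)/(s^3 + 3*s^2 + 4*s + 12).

Factor the denominator: s^3 + 3*s^2 + 4*s + 12 = (s + 3)*(s^2 + 4).
Partial fraction decomposition gives [-5/(s + 3)] + [-3*s/(s^2 + 4)] + [6/(s^2 + 4)].
Invert each term: -5/(s + 3) ↔ -5e^(-3t); -3·s/(s^2 + 4) ↔ -3cos(2t); 3·2/(s^2 + 4) ↔ 3sin(2t).

3*sin(2*t) - 3*cos(2*t) - 5*exp(-3*t)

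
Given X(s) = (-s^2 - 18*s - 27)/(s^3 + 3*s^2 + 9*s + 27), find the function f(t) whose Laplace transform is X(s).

Factor the denominator: s^3 + 3*s^2 + 9*s + 27 = (s + 3)*(s^2 + 9).
Partial fraction decomposition gives [1/(s + 3)] + [-2*s/(s^2 + 9)] + [-12/(s^2 + 9)].
Invert each term: 1/(s + 3) ↔ e^(-3t); -2·s/(s^2 + 9) ↔ -2cos(3t); -4·3/(s^2 + 9) ↔ -4sin(3t).

f(t) = -4*sin(3*t) - 2*cos(3*t) + exp(-3*t)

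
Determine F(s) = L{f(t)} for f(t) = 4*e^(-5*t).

L{4} = 4/s.
By the first shifting theorem, multiplying by e^(-5t) replaces s with s + 5.

F(s) = 4/(s + 5)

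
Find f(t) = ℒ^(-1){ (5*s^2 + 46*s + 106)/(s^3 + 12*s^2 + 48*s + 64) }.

Factor the denominator: s^3 + 12*s^2 + 48*s + 64 = (s + 4)^3.
Partial fraction decomposition gives [5/(s + 4)] + [6/(s + 4)^2] + [2/(s + 4)^3].
Invert each term: 5/(s + 4) ↔ 5e^(-4t); 6/(s + 4)^2 ↔ 6t·e^(-4t); 2/(s + 4)^3 ↔ (1)t^2·e^(-4t).

f(t) = t^2*exp(-4*t) + 6*t*exp(-4*t) + 5*exp(-4*t)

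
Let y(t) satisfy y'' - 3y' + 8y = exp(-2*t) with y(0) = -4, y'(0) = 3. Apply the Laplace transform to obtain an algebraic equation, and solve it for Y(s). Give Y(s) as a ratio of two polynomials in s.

Y(s) = (-4*s^2 + 7*s + 31)/(s^3 - s^2 + 2*s + 16)

Transform both sides with L{·}.
Using L{y''} = s^2 Y - s·y(0) - y'(0) and L{y'} = sY - y(0), with y(0) = -4, y'(0) = 3, the left side becomes (s^2 - 3*s + 8)Y - (-4*s + 15).
The right side is L{exp(-2*t)} = 1/(s + 2).
So (s^2 - 3*s + 8)Y = 1/(s + 2) + (-4*s + 15).
Divide through and combine into a single rational function.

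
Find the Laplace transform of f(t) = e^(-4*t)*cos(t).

(s + 4)/((s + 4)^2 + 1)

L{cos(t)} = s/(s^2 + 1).
By the first shifting theorem, multiplying by e^(-4t) replaces s with s + 4.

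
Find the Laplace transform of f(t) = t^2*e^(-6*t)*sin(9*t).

54*(s^2 + 12*s + 9)/(s^2 + 12*s + 117)^3

L{sin(9t)} = 9/(s^2 + 81).
Multiplying by e^(-6t) shifts s → s + 6, so L{e^(-6*t)*sin(9*t)} = 9/((s + 6)^2 + 81).
Then apply L{t^2·g(t)} = (-1)^2 d^2/ds^2[G(s)] with G(s) = 9/((s + 6)^2 + 81):
differentiating 2 times and applying the sign gives 54*(s^2 + 12*s + 9)/(s^2 + 12*s + 117)^3.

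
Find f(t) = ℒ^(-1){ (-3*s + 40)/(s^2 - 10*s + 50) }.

Complete the square in the denominator: s^2 - 10*s + 50 = (s - 5)^2 + 5^2.
Split the numerator to match: -3*s + 40 = -3·(s - 5) + 5·5.
Invert each term: -3·(s - 5)/((s - 5)^2 + 25) ↔ -3e^(5t)cos(5t); 5·5/((s - 5)^2 + 25) ↔ 5e^(5t)sin(5t).

f(t) = 5*exp(5*t)*sin(5*t) - 3*exp(5*t)*cos(5*t)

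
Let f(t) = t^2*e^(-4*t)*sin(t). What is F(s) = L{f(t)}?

L{sin(t)} = 1/(s^2 + 1).
Multiplying by e^(-4t) shifts s → s + 4, so L{e^(-4*t)*sin(t)} = 1/((s + 4)^2 + 1).
Then apply L{t^2·g(t)} = (-1)^2 d^2/ds^2[G(s)] with G(s) = 1/((s + 4)^2 + 1):
differentiating 2 times and applying the sign gives 2*(3*s^2 + 24*s + 47)/(s^2 + 8*s + 17)^3.

F(s) = 2*(3*s^2 + 24*s + 47)/(s^2 + 8*s + 17)^3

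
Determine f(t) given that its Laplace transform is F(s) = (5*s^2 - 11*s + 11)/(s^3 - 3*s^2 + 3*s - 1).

Factor the denominator: s^3 - 3*s^2 + 3*s - 1 = (s - 1)^3.
Partial fraction decomposition gives [5/(s - 1)] + [-1/(s - 1)^2] + [5/(s - 1)^3].
Invert each term: 5/(s - 1) ↔ 5e^(t); -1/(s - 1)^2 ↔ -t·e^(t); 5/(s - 1)^3 ↔ (5/2)t^2·e^(t).

f(t) = 5*t^2*exp(t)/2 - t*exp(t) + 5*exp(t)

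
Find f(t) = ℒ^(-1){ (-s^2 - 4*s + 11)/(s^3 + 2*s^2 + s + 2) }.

Factor the denominator: s^3 + 2*s^2 + s + 2 = (s + 2)*(s^2 + 1).
Partial fraction decomposition gives [3/(s + 2)] + [-4*s/(s^2 + 1)] + [4/(s^2 + 1)].
Invert each term: 3/(s + 2) ↔ 3e^(-2t); -4·s/(s^2 + 1) ↔ -4cos(t); 4·1/(s^2 + 1) ↔ 4sin(t).

f(t) = 4*sin(t) - 4*cos(t) + 3*exp(-2*t)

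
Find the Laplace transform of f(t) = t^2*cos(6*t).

2*s*(s^2 - 108)/(s^2 + 36)^3

L{cos(6t)} = s/(s^2 + 36).
Then apply L{t^2·g(t)} = (-1)^2 d^2/ds^2[G(s)] with G(s) = s/(s^2 + 36):
differentiating 2 times and applying the sign gives 2*s*(s^2 - 108)/(s^2 + 36)^3.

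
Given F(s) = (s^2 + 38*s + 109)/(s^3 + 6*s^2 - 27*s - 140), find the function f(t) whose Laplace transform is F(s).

Factor the denominator: s^3 + 6*s^2 - 27*s - 140 = (s - 5)*(s + 4)*(s + 7).
Partial fraction decomposition gives [3/(s - 5)] + [1/(s + 4)] + [-3/(s + 7)].
Invert each term: 3/(s - 5) ↔ 3e^(5t); 1/(s + 4) ↔ e^(-4t); -3/(s + 7) ↔ -3e^(-7t).

f(t) = 3*exp(5*t) + exp(-4*t) - 3*exp(-7*t)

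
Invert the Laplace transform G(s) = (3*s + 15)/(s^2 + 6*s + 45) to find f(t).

Complete the square in the denominator: s^2 + 6*s + 45 = (s + 3)^2 + 6^2.
Split the numerator to match: 3*s + 15 = 3·(s + 3) + 1·6.
Invert each term: 3·(s + 3)/((s + 3)^2 + 36) ↔ 3e^(-3t)cos(6t); 1·6/((s + 3)^2 + 36) ↔ e^(-3t)sin(6t).

f(t) = exp(-3*t)*sin(6*t) + 3*exp(-3*t)*cos(6*t)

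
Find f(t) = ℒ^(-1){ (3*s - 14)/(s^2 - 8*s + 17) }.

Complete the square in the denominator: s^2 - 8*s + 17 = (s - 4)^2 + 1^2.
Split the numerator to match: 3*s - 14 = 3·(s - 4) - 2·1.
Invert each term: 3·(s - 4)/((s - 4)^2 + 1) ↔ 3e^(4t)cos(t); -2·1/((s - 4)^2 + 1) ↔ -2e^(4t)sin(t).

f(t) = -2*exp(4*t)*sin(t) + 3*exp(4*t)*cos(t)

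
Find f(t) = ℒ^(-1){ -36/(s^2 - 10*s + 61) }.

f(t) = -6*exp(5*t)*sin(6*t)

Rewrite the denominator: s^2 - 10*s + 61 = (s - 5)^2 + 36.
The form in (s - 5) signals a first-shifting-theorem factor e^(5t).
Since L{sin(6t)} = 6/(s^2 + 36), the inverse is exp(5*t)*sin(6*t), scaled by -6.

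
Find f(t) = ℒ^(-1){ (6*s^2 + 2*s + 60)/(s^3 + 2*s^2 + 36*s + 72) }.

Factor the denominator: s^3 + 2*s^2 + 36*s + 72 = (s + 2)*(s^2 + 36).
Partial fraction decomposition gives [2/(s + 2)] + [4*s/(s^2 + 36)] + [-6/(s^2 + 36)].
Invert each term: 2/(s + 2) ↔ 2e^(-2t); 4·s/(s^2 + 36) ↔ 4cos(6t); -1·6/(s^2 + 36) ↔ -sin(6t).

f(t) = -sin(6*t) + 4*cos(6*t) + 2*exp(-2*t)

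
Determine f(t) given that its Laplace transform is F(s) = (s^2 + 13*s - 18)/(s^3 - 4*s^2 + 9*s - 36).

f(t) = 2*exp(4*t) + 3*sin(3*t) - cos(3*t)

Factor the denominator: s^3 - 4*s^2 + 9*s - 36 = (s - 4)*(s^2 + 9).
Partial fraction decomposition gives [2/(s - 4)] + [-s/(s^2 + 9)] + [9/(s^2 + 9)].
Invert each term: 2/(s - 4) ↔ 2e^(4t); -1·s/(s^2 + 9) ↔ -cos(3t); 3·3/(s^2 + 9) ↔ 3sin(3t).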